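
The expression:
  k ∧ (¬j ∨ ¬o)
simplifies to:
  k ∧ (¬j ∨ ¬o)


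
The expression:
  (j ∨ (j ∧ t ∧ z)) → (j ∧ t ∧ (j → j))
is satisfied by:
  {t: True, j: False}
  {j: False, t: False}
  {j: True, t: True}


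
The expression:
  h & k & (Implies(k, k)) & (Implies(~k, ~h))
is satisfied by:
  {h: True, k: True}


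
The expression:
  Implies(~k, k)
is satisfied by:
  {k: True}


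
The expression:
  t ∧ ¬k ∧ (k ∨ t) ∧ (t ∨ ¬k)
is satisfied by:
  {t: True, k: False}


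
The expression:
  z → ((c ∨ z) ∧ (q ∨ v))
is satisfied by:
  {q: True, v: True, z: False}
  {q: True, v: False, z: False}
  {v: True, q: False, z: False}
  {q: False, v: False, z: False}
  {z: True, q: True, v: True}
  {z: True, q: True, v: False}
  {z: True, v: True, q: False}


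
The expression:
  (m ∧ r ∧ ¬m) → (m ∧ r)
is always true.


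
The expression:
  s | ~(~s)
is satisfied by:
  {s: True}


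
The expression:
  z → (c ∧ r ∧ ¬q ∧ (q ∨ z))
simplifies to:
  (c ∧ r ∧ ¬q) ∨ ¬z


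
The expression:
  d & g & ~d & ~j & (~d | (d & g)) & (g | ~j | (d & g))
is never true.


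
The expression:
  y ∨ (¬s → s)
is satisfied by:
  {y: True, s: True}
  {y: True, s: False}
  {s: True, y: False}


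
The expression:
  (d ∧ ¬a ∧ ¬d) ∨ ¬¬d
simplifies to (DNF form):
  d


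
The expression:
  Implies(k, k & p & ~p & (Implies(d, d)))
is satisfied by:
  {k: False}


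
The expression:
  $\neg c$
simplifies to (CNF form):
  $\neg c$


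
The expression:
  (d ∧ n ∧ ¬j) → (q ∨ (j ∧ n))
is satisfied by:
  {q: True, j: True, n: False, d: False}
  {q: True, j: False, n: False, d: False}
  {j: True, d: False, q: False, n: False}
  {d: False, j: False, q: False, n: False}
  {d: True, q: True, j: True, n: False}
  {d: True, q: True, j: False, n: False}
  {d: True, j: True, q: False, n: False}
  {d: True, j: False, q: False, n: False}
  {n: True, q: True, j: True, d: False}
  {n: True, q: True, j: False, d: False}
  {n: True, j: True, q: False, d: False}
  {n: True, j: False, q: False, d: False}
  {d: True, n: True, q: True, j: True}
  {d: True, n: True, q: True, j: False}
  {d: True, n: True, j: True, q: False}


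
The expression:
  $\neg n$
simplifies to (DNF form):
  $\neg n$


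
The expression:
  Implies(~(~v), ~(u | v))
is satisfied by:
  {v: False}


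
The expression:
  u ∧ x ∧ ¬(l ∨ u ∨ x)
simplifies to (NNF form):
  False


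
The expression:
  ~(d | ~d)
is never true.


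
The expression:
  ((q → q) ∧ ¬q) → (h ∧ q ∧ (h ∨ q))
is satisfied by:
  {q: True}


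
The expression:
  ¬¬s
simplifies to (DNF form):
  s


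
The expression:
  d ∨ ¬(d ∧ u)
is always true.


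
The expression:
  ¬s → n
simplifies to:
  n ∨ s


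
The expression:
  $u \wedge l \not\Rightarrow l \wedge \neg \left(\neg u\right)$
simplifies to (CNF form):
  $\text{False}$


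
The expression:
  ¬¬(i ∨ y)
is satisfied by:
  {i: True, y: True}
  {i: True, y: False}
  {y: True, i: False}


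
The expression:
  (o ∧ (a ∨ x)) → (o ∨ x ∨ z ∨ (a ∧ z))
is always true.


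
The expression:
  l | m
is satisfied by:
  {m: True, l: True}
  {m: True, l: False}
  {l: True, m: False}


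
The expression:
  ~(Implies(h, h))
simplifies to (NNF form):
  False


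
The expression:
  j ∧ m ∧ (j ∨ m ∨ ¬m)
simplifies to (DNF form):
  j ∧ m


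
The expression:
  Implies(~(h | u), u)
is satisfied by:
  {u: True, h: True}
  {u: True, h: False}
  {h: True, u: False}


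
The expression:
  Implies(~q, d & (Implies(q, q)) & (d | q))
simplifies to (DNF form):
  d | q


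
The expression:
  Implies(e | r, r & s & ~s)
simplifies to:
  ~e & ~r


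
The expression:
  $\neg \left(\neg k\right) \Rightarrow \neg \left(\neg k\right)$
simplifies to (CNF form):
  $\text{True}$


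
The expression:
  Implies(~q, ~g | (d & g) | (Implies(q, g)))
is always true.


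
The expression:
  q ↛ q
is never true.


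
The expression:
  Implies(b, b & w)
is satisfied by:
  {w: True, b: False}
  {b: False, w: False}
  {b: True, w: True}


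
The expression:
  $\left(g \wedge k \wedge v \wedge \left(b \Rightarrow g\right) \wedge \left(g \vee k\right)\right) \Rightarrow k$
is always true.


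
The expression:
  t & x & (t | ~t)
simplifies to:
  t & x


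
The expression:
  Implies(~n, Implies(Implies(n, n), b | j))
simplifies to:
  b | j | n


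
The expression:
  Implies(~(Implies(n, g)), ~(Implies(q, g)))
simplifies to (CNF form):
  g | q | ~n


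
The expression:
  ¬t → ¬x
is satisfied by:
  {t: True, x: False}
  {x: False, t: False}
  {x: True, t: True}


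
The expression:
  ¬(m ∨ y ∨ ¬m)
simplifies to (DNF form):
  False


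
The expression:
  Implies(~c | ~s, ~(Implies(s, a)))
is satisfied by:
  {s: True, c: True, a: False}
  {s: True, c: False, a: False}
  {s: True, a: True, c: True}


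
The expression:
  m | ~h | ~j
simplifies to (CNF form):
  m | ~h | ~j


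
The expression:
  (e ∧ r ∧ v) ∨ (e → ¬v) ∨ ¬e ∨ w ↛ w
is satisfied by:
  {r: True, v: False, e: False}
  {v: False, e: False, r: False}
  {r: True, e: True, v: False}
  {e: True, v: False, r: False}
  {r: True, v: True, e: False}
  {v: True, r: False, e: False}
  {r: True, e: True, v: True}


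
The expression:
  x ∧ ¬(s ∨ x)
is never true.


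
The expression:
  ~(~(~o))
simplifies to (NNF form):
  ~o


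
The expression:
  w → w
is always true.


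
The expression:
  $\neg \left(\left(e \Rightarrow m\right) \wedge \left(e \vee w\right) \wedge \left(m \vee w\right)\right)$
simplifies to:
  $\left(e \wedge \neg m\right) \vee \left(\neg e \wedge \neg w\right)$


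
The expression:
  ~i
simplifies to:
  ~i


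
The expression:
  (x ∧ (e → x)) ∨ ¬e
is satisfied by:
  {x: True, e: False}
  {e: False, x: False}
  {e: True, x: True}


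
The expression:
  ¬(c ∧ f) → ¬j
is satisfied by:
  {f: True, c: True, j: False}
  {f: True, c: False, j: False}
  {c: True, f: False, j: False}
  {f: False, c: False, j: False}
  {j: True, f: True, c: True}


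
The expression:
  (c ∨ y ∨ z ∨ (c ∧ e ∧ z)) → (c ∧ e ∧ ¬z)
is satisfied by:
  {e: True, z: False, c: False, y: False}
  {y: False, z: False, e: False, c: False}
  {c: True, e: True, y: False, z: False}
  {y: True, c: True, e: True, z: False}


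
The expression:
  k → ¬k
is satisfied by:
  {k: False}


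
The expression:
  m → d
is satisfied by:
  {d: True, m: False}
  {m: False, d: False}
  {m: True, d: True}


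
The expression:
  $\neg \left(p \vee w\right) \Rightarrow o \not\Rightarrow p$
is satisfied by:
  {p: True, o: True, w: True}
  {p: True, o: True, w: False}
  {p: True, w: True, o: False}
  {p: True, w: False, o: False}
  {o: True, w: True, p: False}
  {o: True, w: False, p: False}
  {w: True, o: False, p: False}


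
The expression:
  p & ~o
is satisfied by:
  {p: True, o: False}


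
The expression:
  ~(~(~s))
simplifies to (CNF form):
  ~s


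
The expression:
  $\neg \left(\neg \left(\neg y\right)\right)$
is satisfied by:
  {y: False}


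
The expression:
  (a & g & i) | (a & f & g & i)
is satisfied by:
  {a: True, i: True, g: True}


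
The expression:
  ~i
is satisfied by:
  {i: False}


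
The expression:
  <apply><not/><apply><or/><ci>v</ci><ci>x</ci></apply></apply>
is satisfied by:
  {x: False, v: False}


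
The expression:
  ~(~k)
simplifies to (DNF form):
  k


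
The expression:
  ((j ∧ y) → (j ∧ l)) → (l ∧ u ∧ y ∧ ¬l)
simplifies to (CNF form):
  j ∧ y ∧ ¬l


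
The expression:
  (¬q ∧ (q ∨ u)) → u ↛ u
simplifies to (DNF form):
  q ∨ ¬u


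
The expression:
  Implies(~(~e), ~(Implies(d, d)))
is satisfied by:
  {e: False}


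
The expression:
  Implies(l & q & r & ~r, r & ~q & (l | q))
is always true.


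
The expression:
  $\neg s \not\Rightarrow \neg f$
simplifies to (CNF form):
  $f \wedge \neg s$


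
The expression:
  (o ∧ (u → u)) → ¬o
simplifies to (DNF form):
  ¬o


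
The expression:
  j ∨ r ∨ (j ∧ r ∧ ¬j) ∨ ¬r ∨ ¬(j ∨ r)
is always true.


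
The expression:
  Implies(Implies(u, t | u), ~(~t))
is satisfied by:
  {t: True}


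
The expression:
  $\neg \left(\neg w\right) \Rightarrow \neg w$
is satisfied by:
  {w: False}


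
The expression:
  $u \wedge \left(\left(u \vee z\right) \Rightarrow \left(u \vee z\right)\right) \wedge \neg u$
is never true.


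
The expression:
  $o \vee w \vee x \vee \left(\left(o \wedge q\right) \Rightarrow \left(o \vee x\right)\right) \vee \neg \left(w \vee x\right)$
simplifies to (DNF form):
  $\text{True}$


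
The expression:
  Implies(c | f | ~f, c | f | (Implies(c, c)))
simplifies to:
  True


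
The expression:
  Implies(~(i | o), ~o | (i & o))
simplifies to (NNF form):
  True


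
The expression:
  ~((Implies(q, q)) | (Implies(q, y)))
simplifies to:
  False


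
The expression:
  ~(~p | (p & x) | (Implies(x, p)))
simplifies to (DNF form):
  False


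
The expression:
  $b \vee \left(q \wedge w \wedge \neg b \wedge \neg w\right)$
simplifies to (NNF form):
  $b$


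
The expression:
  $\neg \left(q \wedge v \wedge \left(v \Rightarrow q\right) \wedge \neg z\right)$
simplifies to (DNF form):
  $z \vee \neg q \vee \neg v$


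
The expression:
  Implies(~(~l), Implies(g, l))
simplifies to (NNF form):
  True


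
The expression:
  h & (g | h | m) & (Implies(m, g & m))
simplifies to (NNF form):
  h & (g | ~m)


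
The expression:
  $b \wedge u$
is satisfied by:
  {u: True, b: True}


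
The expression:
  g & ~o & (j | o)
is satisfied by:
  {j: True, g: True, o: False}


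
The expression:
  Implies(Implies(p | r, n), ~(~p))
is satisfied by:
  {r: True, p: True, n: False}
  {p: True, n: False, r: False}
  {r: True, p: True, n: True}
  {p: True, n: True, r: False}
  {r: True, n: False, p: False}


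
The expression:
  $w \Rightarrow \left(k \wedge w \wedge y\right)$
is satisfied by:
  {k: True, y: True, w: False}
  {k: True, y: False, w: False}
  {y: True, k: False, w: False}
  {k: False, y: False, w: False}
  {k: True, w: True, y: True}


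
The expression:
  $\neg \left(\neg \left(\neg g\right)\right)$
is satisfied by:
  {g: False}


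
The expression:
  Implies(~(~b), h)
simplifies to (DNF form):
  h | ~b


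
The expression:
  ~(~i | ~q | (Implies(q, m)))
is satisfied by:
  {i: True, q: True, m: False}


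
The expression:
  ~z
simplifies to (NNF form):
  ~z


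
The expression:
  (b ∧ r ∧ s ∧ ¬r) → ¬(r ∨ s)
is always true.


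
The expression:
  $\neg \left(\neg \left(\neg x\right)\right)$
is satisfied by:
  {x: False}


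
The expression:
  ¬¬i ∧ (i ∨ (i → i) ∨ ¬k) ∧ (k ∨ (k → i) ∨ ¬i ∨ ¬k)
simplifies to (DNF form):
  i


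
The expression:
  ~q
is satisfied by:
  {q: False}


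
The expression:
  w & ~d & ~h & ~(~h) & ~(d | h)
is never true.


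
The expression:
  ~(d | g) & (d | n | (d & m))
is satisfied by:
  {n: True, g: False, d: False}


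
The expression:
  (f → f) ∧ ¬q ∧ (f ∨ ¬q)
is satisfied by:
  {q: False}


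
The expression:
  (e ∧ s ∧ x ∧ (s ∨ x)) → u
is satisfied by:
  {u: True, s: False, e: False, x: False}
  {u: False, s: False, e: False, x: False}
  {x: True, u: True, s: False, e: False}
  {x: True, u: False, s: False, e: False}
  {u: True, e: True, x: False, s: False}
  {e: True, x: False, s: False, u: False}
  {x: True, e: True, u: True, s: False}
  {x: True, e: True, u: False, s: False}
  {u: True, s: True, x: False, e: False}
  {s: True, x: False, e: False, u: False}
  {u: True, x: True, s: True, e: False}
  {x: True, s: True, u: False, e: False}
  {u: True, e: True, s: True, x: False}
  {e: True, s: True, x: False, u: False}
  {x: True, e: True, s: True, u: True}


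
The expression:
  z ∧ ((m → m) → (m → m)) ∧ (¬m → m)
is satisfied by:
  {z: True, m: True}


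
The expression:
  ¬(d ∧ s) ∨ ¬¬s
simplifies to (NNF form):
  True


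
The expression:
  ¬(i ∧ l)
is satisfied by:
  {l: False, i: False}
  {i: True, l: False}
  {l: True, i: False}


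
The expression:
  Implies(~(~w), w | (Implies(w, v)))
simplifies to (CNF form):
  True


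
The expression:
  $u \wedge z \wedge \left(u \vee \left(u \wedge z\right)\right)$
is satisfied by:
  {z: True, u: True}


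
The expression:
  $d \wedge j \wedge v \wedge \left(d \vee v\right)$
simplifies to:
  $d \wedge j \wedge v$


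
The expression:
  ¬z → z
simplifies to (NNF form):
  z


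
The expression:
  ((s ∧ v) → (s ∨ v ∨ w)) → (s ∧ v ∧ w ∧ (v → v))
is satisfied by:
  {s: True, w: True, v: True}


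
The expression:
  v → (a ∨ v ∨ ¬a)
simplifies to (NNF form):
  True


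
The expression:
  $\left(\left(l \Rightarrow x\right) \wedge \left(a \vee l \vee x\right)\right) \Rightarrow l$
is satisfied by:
  {l: True, a: False, x: False}
  {x: True, l: True, a: False}
  {l: True, a: True, x: False}
  {x: True, l: True, a: True}
  {x: False, a: False, l: False}


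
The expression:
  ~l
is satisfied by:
  {l: False}


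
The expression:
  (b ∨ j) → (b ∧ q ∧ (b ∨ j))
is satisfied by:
  {q: True, b: False, j: False}
  {q: False, b: False, j: False}
  {b: True, q: True, j: False}
  {j: True, b: True, q: True}


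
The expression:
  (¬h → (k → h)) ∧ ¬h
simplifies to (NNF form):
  ¬h ∧ ¬k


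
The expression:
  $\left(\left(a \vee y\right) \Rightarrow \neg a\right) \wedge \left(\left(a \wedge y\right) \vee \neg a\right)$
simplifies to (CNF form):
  $\neg a$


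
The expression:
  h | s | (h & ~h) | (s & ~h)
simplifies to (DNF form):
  h | s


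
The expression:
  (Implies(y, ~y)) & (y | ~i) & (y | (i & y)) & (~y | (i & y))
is never true.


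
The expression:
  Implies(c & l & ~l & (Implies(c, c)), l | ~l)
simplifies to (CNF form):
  True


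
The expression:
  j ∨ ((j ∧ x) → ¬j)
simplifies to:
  True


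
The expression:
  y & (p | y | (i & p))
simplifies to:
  y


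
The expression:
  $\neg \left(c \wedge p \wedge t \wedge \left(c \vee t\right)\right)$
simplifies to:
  $\neg c \vee \neg p \vee \neg t$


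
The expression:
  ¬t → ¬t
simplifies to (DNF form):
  True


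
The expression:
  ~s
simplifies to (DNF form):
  ~s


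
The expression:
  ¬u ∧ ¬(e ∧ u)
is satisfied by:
  {u: False}


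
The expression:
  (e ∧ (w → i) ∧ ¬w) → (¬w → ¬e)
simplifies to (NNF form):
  w ∨ ¬e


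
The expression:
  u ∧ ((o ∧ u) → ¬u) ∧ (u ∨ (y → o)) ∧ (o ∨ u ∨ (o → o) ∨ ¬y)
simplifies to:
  u ∧ ¬o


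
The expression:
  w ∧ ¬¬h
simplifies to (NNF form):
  h ∧ w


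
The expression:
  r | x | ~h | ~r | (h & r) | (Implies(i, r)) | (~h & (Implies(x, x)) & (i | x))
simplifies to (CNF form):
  True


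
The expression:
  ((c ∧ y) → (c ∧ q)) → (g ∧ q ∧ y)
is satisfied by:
  {g: True, y: True, c: True, q: False}
  {y: True, c: True, g: False, q: False}
  {q: True, g: True, y: True, c: True}
  {q: True, g: True, y: True, c: False}


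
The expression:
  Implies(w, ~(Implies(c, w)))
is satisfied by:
  {w: False}


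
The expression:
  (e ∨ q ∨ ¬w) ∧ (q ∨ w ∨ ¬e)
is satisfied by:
  {q: True, w: False, e: False}
  {q: True, e: True, w: False}
  {q: True, w: True, e: False}
  {q: True, e: True, w: True}
  {e: False, w: False, q: False}
  {e: True, w: True, q: False}


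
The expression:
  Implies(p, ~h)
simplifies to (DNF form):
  ~h | ~p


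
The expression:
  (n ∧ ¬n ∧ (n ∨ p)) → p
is always true.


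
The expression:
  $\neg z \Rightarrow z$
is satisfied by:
  {z: True}


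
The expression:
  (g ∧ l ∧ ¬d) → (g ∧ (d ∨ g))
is always true.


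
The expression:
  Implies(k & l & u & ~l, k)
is always true.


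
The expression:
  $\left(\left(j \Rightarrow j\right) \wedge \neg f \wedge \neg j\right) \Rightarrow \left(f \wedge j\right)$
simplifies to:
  $f \vee j$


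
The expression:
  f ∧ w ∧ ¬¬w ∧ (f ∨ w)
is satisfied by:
  {w: True, f: True}


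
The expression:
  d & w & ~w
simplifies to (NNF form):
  False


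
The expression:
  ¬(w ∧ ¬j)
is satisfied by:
  {j: True, w: False}
  {w: False, j: False}
  {w: True, j: True}


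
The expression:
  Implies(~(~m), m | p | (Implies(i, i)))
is always true.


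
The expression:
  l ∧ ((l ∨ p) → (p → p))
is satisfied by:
  {l: True}


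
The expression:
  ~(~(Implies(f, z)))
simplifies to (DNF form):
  z | ~f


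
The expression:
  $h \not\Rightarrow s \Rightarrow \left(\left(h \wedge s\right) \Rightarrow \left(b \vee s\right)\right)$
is always true.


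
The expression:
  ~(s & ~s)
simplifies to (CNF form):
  True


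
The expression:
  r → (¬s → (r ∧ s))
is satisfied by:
  {s: True, r: False}
  {r: False, s: False}
  {r: True, s: True}


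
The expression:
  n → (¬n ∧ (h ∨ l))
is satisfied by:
  {n: False}


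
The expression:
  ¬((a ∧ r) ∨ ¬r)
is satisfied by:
  {r: True, a: False}


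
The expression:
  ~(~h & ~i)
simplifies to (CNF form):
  h | i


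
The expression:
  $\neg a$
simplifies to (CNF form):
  $\neg a$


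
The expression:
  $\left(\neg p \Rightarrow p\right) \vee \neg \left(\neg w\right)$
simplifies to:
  $p \vee w$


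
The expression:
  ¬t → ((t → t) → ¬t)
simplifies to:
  True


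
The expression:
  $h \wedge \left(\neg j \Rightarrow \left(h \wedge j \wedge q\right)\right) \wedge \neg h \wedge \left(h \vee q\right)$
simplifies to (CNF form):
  $\text{False}$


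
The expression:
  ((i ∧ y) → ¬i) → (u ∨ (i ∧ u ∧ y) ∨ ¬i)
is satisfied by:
  {y: True, u: True, i: False}
  {y: True, u: False, i: False}
  {u: True, y: False, i: False}
  {y: False, u: False, i: False}
  {y: True, i: True, u: True}
  {y: True, i: True, u: False}
  {i: True, u: True, y: False}


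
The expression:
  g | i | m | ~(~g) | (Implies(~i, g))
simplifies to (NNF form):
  g | i | m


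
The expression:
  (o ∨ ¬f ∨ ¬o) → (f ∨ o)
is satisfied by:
  {o: True, f: True}
  {o: True, f: False}
  {f: True, o: False}


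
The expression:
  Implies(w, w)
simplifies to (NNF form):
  True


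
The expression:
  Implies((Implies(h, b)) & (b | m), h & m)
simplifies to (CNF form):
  (h | ~b) & (h | ~m) & (m | ~b) & (m | ~m)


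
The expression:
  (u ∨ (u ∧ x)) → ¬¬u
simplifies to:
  True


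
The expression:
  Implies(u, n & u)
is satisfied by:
  {n: True, u: False}
  {u: False, n: False}
  {u: True, n: True}


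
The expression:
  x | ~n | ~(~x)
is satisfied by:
  {x: True, n: False}
  {n: False, x: False}
  {n: True, x: True}


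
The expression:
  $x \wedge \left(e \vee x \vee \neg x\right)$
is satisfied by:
  {x: True}


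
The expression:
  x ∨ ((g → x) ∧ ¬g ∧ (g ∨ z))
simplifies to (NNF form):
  x ∨ (z ∧ ¬g)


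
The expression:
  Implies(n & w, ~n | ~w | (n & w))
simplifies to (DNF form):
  True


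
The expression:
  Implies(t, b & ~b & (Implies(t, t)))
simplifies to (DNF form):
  ~t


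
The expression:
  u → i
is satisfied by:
  {i: True, u: False}
  {u: False, i: False}
  {u: True, i: True}


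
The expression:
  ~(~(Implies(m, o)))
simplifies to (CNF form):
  o | ~m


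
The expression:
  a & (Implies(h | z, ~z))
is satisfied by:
  {a: True, z: False}


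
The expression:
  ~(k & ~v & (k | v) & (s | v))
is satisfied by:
  {v: True, s: False, k: False}
  {s: False, k: False, v: False}
  {v: True, k: True, s: False}
  {k: True, s: False, v: False}
  {v: True, s: True, k: False}
  {s: True, v: False, k: False}
  {v: True, k: True, s: True}


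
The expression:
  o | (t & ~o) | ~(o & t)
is always true.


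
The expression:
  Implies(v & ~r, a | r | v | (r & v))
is always true.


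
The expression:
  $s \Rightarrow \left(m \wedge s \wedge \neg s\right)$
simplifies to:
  $\neg s$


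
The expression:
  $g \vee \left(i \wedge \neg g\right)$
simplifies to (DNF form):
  $g \vee i$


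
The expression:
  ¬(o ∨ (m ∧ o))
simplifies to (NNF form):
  ¬o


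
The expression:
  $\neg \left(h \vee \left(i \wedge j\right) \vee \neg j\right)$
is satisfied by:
  {j: True, i: False, h: False}


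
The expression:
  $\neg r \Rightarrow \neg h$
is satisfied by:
  {r: True, h: False}
  {h: False, r: False}
  {h: True, r: True}


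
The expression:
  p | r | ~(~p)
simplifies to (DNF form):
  p | r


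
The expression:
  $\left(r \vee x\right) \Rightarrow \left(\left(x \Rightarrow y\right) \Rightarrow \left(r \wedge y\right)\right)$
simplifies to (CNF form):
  $\left(r \vee x \vee \neg r\right) \wedge \left(r \vee x \vee \neg x\right) \wedge \left(r \vee \neg r \vee \neg y\right) \wedge \left(r \vee \neg x \vee \neg y\right) \wedge \left(x \vee y \vee \neg r\right) \wedge \left(x \vee y \vee \neg x\right) \wedge \left(y \vee \neg r \vee \neg y\right) \wedge \left(y \vee \neg x \vee \neg y\right)$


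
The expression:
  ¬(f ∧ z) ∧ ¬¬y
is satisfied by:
  {y: True, z: False, f: False}
  {f: True, y: True, z: False}
  {z: True, y: True, f: False}


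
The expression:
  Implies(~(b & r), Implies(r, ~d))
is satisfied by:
  {b: True, d: False, r: False}
  {d: False, r: False, b: False}
  {r: True, b: True, d: False}
  {r: True, d: False, b: False}
  {b: True, d: True, r: False}
  {d: True, b: False, r: False}
  {r: True, d: True, b: True}


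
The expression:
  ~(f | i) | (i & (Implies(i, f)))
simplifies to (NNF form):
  (f & i) | (~f & ~i)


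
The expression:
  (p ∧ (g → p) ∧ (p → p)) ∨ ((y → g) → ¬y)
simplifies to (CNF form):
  p ∨ ¬g ∨ ¬y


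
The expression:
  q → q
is always true.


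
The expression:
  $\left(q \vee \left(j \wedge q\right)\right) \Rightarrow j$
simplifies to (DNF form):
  $j \vee \neg q$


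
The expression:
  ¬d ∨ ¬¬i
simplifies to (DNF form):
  i ∨ ¬d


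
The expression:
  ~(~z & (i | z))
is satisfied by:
  {z: True, i: False}
  {i: False, z: False}
  {i: True, z: True}


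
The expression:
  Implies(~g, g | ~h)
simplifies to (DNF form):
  g | ~h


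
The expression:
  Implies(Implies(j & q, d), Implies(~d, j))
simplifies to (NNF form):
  d | j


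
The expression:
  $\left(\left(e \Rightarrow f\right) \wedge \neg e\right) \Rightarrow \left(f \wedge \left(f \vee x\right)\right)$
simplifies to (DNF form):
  $e \vee f$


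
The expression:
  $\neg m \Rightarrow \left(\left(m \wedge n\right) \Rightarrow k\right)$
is always true.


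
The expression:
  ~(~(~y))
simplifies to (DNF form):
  ~y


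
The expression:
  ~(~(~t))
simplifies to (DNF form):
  ~t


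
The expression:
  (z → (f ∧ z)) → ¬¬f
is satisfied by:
  {z: True, f: True}
  {z: True, f: False}
  {f: True, z: False}


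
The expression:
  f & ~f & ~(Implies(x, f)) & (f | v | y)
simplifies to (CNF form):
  False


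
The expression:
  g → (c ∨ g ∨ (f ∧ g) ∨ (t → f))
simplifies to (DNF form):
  True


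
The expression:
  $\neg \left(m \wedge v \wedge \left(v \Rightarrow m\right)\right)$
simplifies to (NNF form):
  $\neg m \vee \neg v$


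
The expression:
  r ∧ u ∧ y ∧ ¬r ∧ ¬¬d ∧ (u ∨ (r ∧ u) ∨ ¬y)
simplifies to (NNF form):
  False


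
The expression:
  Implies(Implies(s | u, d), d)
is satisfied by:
  {d: True, u: True, s: True}
  {d: True, u: True, s: False}
  {d: True, s: True, u: False}
  {d: True, s: False, u: False}
  {u: True, s: True, d: False}
  {u: True, s: False, d: False}
  {s: True, u: False, d: False}


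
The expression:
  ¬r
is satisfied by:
  {r: False}


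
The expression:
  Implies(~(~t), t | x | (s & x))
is always true.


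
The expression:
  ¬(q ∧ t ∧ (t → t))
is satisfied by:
  {t: False, q: False}
  {q: True, t: False}
  {t: True, q: False}


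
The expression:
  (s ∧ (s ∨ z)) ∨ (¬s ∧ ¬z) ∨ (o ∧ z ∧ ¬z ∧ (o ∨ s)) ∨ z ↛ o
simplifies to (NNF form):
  s ∨ ¬o ∨ ¬z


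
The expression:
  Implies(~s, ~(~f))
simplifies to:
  f | s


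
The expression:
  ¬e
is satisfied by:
  {e: False}


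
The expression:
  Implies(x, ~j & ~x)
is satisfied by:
  {x: False}


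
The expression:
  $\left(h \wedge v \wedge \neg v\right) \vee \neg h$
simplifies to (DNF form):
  $\neg h$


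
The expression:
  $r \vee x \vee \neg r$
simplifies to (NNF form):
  $\text{True}$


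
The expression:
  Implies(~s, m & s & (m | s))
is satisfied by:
  {s: True}


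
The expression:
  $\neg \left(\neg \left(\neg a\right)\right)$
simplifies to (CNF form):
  $\neg a$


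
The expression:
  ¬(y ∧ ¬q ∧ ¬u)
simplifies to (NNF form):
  q ∨ u ∨ ¬y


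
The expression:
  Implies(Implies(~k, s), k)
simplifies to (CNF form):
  k | ~s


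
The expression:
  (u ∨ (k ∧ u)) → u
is always true.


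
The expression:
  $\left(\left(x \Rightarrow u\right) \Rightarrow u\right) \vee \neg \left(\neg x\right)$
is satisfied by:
  {x: True, u: True}
  {x: True, u: False}
  {u: True, x: False}


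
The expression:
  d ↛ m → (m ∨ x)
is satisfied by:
  {x: True, m: True, d: False}
  {x: True, m: False, d: False}
  {m: True, x: False, d: False}
  {x: False, m: False, d: False}
  {x: True, d: True, m: True}
  {x: True, d: True, m: False}
  {d: True, m: True, x: False}


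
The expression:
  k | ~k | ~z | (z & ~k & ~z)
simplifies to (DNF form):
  True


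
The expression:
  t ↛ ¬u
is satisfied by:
  {t: True, u: True}


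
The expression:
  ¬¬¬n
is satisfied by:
  {n: False}


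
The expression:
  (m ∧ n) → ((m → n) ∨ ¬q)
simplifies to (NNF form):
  True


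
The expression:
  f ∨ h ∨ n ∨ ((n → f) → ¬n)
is always true.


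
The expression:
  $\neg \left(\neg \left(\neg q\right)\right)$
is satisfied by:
  {q: False}


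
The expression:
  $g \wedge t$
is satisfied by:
  {t: True, g: True}


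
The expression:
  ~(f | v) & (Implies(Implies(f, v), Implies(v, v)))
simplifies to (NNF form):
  ~f & ~v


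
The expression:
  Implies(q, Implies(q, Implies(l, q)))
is always true.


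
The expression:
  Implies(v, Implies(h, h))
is always true.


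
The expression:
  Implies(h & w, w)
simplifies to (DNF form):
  True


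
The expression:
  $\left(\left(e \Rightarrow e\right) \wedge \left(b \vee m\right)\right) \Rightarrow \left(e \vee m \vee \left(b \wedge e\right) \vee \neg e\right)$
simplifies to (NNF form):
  $\text{True}$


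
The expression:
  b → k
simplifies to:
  k ∨ ¬b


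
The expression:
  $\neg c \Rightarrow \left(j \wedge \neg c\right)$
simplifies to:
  $c \vee j$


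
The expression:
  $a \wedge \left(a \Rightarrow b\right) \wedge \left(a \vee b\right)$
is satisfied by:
  {a: True, b: True}


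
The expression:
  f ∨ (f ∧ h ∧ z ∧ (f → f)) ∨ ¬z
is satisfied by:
  {f: True, z: False}
  {z: False, f: False}
  {z: True, f: True}


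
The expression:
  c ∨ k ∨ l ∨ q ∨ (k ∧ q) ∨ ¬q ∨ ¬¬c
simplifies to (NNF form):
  True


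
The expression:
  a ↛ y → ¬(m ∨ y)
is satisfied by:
  {y: True, m: False, a: False}
  {m: False, a: False, y: False}
  {y: True, a: True, m: False}
  {a: True, m: False, y: False}
  {y: True, m: True, a: False}
  {m: True, y: False, a: False}
  {y: True, a: True, m: True}


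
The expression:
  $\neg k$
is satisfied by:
  {k: False}


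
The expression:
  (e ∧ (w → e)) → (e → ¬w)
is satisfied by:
  {w: False, e: False}
  {e: True, w: False}
  {w: True, e: False}


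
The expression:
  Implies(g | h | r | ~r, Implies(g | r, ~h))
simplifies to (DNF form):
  ~h | (~g & ~r)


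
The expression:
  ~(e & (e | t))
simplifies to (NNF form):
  ~e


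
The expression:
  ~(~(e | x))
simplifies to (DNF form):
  e | x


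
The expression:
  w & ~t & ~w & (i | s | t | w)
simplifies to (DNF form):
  False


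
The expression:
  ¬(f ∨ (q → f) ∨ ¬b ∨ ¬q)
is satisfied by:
  {b: True, q: True, f: False}


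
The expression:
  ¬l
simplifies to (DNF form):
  ¬l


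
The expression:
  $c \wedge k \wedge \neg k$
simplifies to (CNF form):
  $\text{False}$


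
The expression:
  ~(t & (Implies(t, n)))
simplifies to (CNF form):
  ~n | ~t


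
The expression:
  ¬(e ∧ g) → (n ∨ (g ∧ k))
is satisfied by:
  {n: True, k: True, g: True, e: True}
  {n: True, k: True, g: True, e: False}
  {n: True, g: True, e: True, k: False}
  {n: True, g: True, e: False, k: False}
  {n: True, k: True, e: True, g: False}
  {n: True, k: True, e: False, g: False}
  {n: True, e: True, g: False, k: False}
  {n: True, e: False, g: False, k: False}
  {k: True, g: True, e: True, n: False}
  {k: True, g: True, e: False, n: False}
  {g: True, e: True, n: False, k: False}


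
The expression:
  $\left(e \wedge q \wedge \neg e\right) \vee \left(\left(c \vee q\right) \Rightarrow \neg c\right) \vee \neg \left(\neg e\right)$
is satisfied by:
  {e: True, c: False}
  {c: False, e: False}
  {c: True, e: True}


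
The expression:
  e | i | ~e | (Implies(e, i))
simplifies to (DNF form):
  True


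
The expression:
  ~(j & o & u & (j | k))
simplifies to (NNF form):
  ~j | ~o | ~u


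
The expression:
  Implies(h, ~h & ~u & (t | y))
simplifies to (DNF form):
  ~h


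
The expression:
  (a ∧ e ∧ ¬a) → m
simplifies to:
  True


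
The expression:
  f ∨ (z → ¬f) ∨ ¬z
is always true.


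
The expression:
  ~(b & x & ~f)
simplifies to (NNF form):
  f | ~b | ~x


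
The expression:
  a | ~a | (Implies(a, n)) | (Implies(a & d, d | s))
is always true.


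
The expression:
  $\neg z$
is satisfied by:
  {z: False}


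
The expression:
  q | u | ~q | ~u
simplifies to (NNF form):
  True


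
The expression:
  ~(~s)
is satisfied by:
  {s: True}


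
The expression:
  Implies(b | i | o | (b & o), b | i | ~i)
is always true.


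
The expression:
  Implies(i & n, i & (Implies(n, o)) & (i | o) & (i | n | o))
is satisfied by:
  {o: True, n: False, i: False}
  {o: False, n: False, i: False}
  {i: True, o: True, n: False}
  {i: True, o: False, n: False}
  {n: True, o: True, i: False}
  {n: True, o: False, i: False}
  {n: True, i: True, o: True}


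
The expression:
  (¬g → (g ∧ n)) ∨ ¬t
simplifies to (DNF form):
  g ∨ ¬t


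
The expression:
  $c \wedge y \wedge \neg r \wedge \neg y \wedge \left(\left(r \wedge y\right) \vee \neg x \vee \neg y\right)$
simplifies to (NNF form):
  $\text{False}$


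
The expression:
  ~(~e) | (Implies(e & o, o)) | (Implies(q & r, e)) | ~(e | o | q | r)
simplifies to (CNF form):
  True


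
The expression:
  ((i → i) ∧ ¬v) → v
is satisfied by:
  {v: True}


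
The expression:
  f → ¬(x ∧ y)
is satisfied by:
  {y: False, x: False, f: False}
  {f: True, y: False, x: False}
  {x: True, y: False, f: False}
  {f: True, x: True, y: False}
  {y: True, f: False, x: False}
  {f: True, y: True, x: False}
  {x: True, y: True, f: False}


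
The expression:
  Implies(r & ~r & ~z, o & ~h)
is always true.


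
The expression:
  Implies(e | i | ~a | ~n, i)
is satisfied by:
  {i: True, n: True, a: True, e: False}
  {i: True, n: True, a: False, e: False}
  {i: True, a: True, n: False, e: False}
  {i: True, a: False, n: False, e: False}
  {i: True, e: True, n: True, a: True}
  {i: True, e: True, n: True, a: False}
  {i: True, e: True, n: False, a: True}
  {i: True, e: True, n: False, a: False}
  {n: True, a: True, i: False, e: False}


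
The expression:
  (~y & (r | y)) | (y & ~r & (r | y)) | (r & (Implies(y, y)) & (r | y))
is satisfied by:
  {r: True, y: True}
  {r: True, y: False}
  {y: True, r: False}


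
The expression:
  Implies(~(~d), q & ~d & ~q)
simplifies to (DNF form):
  ~d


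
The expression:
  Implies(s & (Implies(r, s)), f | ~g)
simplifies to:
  f | ~g | ~s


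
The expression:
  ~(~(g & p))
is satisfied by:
  {p: True, g: True}


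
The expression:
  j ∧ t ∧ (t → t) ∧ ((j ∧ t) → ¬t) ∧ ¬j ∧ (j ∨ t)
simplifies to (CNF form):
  False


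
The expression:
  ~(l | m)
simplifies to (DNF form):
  ~l & ~m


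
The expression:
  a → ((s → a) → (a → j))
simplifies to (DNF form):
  j ∨ ¬a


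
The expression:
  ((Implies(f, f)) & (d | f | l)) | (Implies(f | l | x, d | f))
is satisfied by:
  {d: True, l: True, f: True, x: False}
  {d: True, l: True, x: False, f: False}
  {d: True, f: True, x: False, l: False}
  {d: True, x: False, f: False, l: False}
  {l: True, f: True, x: False, d: False}
  {l: True, x: False, f: False, d: False}
  {f: True, l: False, x: False, d: False}
  {l: False, x: False, f: False, d: False}
  {l: True, d: True, x: True, f: True}
  {l: True, d: True, x: True, f: False}
  {d: True, x: True, f: True, l: False}
  {d: True, x: True, l: False, f: False}
  {f: True, x: True, l: True, d: False}
  {x: True, l: True, d: False, f: False}
  {x: True, f: True, d: False, l: False}


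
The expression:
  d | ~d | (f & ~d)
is always true.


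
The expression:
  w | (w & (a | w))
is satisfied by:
  {w: True}


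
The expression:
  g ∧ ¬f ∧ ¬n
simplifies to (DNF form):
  g ∧ ¬f ∧ ¬n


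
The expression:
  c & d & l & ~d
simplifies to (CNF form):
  False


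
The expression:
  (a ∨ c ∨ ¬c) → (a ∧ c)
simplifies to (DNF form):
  a ∧ c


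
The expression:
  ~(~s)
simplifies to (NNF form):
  s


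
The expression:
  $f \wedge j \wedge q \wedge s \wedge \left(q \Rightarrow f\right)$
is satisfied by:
  {f: True, j: True, s: True, q: True}


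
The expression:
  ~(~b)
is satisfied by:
  {b: True}


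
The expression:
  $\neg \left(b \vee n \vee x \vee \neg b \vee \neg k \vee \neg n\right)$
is never true.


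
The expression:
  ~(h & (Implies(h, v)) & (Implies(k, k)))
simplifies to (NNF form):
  ~h | ~v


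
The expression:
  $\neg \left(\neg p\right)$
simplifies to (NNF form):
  $p$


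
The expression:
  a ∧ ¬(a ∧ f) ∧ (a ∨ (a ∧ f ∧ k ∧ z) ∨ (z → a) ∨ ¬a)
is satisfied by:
  {a: True, f: False}


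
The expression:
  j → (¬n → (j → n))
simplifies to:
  n ∨ ¬j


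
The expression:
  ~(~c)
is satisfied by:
  {c: True}


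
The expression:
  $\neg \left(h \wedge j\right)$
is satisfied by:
  {h: False, j: False}
  {j: True, h: False}
  {h: True, j: False}


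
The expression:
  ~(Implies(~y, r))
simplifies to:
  ~r & ~y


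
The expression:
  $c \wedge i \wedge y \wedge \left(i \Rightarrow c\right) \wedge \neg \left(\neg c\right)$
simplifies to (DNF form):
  $c \wedge i \wedge y$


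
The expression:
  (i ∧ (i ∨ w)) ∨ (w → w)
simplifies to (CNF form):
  True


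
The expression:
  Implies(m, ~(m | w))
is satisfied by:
  {m: False}


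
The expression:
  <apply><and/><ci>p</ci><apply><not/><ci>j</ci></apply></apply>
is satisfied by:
  {p: True, j: False}


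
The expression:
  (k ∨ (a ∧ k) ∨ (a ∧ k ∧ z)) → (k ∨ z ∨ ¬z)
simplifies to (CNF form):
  True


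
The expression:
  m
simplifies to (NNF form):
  m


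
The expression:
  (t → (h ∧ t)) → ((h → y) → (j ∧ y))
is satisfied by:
  {t: True, j: True, h: False, y: False}
  {t: True, j: False, h: False, y: False}
  {y: True, t: True, j: True, h: False}
  {y: True, t: True, j: False, h: False}
  {y: True, j: True, h: False, t: False}
  {h: True, t: True, j: True, y: False}
  {h: True, t: True, j: False, y: False}
  {h: True, j: True, y: False, t: False}
  {h: True, y: False, j: False, t: False}
  {y: True, t: True, h: True, j: True}
  {y: True, h: True, j: True, t: False}


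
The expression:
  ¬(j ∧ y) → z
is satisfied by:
  {y: True, z: True, j: True}
  {y: True, z: True, j: False}
  {z: True, j: True, y: False}
  {z: True, j: False, y: False}
  {y: True, j: True, z: False}


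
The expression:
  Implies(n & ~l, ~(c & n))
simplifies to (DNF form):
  l | ~c | ~n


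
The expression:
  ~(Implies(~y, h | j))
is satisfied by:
  {y: False, h: False, j: False}


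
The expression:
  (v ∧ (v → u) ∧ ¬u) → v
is always true.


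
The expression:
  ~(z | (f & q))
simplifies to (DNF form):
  (~f & ~z) | (~q & ~z)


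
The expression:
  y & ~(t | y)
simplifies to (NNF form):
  False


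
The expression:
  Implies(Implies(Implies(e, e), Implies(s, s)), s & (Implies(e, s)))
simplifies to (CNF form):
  s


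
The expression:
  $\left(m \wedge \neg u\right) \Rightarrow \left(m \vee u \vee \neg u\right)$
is always true.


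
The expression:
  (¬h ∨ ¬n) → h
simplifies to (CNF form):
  h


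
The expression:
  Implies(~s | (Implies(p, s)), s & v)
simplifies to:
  s & v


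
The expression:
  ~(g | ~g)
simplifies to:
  False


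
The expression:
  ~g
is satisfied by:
  {g: False}


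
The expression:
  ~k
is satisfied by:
  {k: False}


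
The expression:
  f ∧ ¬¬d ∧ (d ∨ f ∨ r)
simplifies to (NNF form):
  d ∧ f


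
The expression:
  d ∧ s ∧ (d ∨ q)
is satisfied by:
  {s: True, d: True}


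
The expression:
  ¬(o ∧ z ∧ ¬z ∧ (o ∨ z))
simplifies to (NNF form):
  True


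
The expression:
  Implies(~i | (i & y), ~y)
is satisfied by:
  {y: False}


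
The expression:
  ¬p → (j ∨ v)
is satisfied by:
  {v: True, p: True, j: True}
  {v: True, p: True, j: False}
  {v: True, j: True, p: False}
  {v: True, j: False, p: False}
  {p: True, j: True, v: False}
  {p: True, j: False, v: False}
  {j: True, p: False, v: False}


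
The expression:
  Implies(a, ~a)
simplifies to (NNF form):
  ~a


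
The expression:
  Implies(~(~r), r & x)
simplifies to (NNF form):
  x | ~r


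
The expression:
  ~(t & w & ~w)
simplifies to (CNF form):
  True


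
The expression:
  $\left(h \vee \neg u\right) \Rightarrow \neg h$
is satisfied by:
  {h: False}


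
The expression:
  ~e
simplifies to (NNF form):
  ~e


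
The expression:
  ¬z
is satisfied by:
  {z: False}
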